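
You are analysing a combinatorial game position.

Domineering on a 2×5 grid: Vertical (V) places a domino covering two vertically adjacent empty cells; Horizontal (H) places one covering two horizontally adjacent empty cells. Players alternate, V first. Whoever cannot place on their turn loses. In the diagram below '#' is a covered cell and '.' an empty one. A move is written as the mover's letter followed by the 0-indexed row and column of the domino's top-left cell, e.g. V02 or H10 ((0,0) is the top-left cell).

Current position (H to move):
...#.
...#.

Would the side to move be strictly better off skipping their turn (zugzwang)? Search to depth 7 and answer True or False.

zugzwang(...#./...#., H) = False

[...#./...#.] H move#1: H00:-1/##.#./...#.*, H01:-1/.###./...#., H10:-1/...#./##.#., H11:-1/...#./.###.
[##.#./...#.] V move#2: V02:+1/####./..##.*, V04:-1/##.##/...##
[####./..##.] H move#3: H10:-1/####./####.*
[####./####.] V move#4: V04:+1/#####/#####*
[#####/#####] end (terminal -1, H#5); searched ...#./...#. to 7
suppose H passes — search the same position with V to move:
pass> [...#./...#.] V move#1: V00:-1/#..#./#..#., V01:+1/.#.#./.#.#.*, V02:-1/..##./..##., V04:-1/...##/...##
pass> [.#.#./.#.#.] end (terminal -1, H#2); searched ...#./...#. to 7
for H: play -1, pass -1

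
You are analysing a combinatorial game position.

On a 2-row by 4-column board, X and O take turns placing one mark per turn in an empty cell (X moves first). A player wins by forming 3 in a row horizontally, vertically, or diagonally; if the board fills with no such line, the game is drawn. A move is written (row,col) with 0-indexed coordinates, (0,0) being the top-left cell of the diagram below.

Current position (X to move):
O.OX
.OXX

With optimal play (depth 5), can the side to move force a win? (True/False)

X winning at [O.OX/.OXX]: False

p1 X@[O.OX/.OXX]: (0,1)[OXOX/.OXX]+0* (1,0)[O.OX/XOXX]-1
p2 O@[OXOX/.OXX]: (1,0)[OXOX/OOXX]+0*
p3 X@[OXOX/OOXX] terminal +0; root [O.OX/.OXX] d5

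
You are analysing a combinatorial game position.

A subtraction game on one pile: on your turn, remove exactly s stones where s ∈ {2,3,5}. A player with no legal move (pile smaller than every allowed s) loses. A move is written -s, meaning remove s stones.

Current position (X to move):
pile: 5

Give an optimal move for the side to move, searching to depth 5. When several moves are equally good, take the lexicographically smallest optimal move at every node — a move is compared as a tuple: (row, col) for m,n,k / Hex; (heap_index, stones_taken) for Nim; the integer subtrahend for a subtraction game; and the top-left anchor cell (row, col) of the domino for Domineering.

X's best at [5]: -5

p1 X@[5]: -2[3]-1 -3[2]-1 -5[0]+1*
p2 O@[0] terminal -1; root [5] d5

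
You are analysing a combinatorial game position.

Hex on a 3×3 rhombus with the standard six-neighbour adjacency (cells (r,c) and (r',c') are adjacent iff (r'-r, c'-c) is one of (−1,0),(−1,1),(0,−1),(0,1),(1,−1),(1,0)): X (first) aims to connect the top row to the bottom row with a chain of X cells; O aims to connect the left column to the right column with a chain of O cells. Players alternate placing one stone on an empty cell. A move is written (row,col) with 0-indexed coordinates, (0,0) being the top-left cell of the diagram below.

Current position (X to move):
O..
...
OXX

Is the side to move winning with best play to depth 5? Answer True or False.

X winning at [O../.../OXX]: True

ply 1, X at O../.../OXX | (0,1)=-1→OX./.../OXX; (0,2)=+1→O.X/.../OXX*; (1,0)=-1→O../X../OXX; (1,1)=+1→O../.X./OXX; (1,2)=-1→O../..X/OXX
ply 2, O at O.X/.../OXX | (0,1)=-1→OOX/.../OXX*; (1,0)=-1→O.X/O../OXX; (1,1)=-1→O.X/.O./OXX; (1,2)=-1→O.X/..O/OXX
ply 3, X at OOX/.../OXX | (1,0)=+1→OOX/X../OXX*; (1,1)=+1→OOX/.X./OXX; (1,2)=+1→OOX/..X/OXX
ply 4, O at OOX/X../OXX | (1,1)=-1→OOX/XO./OXX*; (1,2)=-1→OOX/X.O/OXX
ply 5, X at OOX/XO./OXX | (1,2)=+1→OOX/XOX/OXX*
ply 6: OOX/XOX/OXX is terminal -1 (O); from O../.../OXX depth 5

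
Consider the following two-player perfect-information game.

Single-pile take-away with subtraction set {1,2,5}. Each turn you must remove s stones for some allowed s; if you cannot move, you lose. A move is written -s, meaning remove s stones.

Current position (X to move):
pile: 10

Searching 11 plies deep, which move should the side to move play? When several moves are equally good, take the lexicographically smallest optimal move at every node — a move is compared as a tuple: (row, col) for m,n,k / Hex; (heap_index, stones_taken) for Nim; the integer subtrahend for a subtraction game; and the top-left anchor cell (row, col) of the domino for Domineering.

X's best at [10]: -1

[10] X move#1: -1:+1/9*, -2:-1/8, -5:-1/5
[9] O move#2: -1:-1/8*, -2:-1/7, -5:-1/4
[8] X move#3: -1:-1/7, -2:+1/6*, -5:+1/3
[6] O move#4: -1:-1/5*, -2:-1/4, -5:-1/1
[5] X move#5: -1:-1/4, -2:+1/3*, -5:+1/0
[3] O move#6: -1:-1/2*, -2:-1/1
[2] X move#7: -1:-1/1, -2:+1/0*
[0] end (terminal -1, O#8); searched 10 to 11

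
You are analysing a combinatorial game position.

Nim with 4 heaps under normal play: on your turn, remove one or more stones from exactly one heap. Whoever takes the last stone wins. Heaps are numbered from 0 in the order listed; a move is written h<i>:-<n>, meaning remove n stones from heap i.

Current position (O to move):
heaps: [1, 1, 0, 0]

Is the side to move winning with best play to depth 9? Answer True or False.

O winning at [(1,1,0,0)]: False

p1 O@[(1,1,0,0)]: h0:-1[(0,1,0,0)]-1* h1:-1[(1,0,0,0)]-1
p2 X@[(0,1,0,0)]: h1:-1[(0,0,0,0)]+1*
p3 O@[(0,0,0,0)] terminal -1; root [(1,1,0,0)] d9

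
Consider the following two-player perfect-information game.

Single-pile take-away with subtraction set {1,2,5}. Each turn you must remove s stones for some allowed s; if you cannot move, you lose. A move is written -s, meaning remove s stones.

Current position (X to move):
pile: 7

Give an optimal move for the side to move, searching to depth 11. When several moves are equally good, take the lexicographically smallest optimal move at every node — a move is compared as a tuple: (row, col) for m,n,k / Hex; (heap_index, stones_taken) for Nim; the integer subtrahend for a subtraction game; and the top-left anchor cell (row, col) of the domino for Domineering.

X's best at [7]: -1

p1 X@[7]: -1[6]+1* -2[5]-1 -5[2]-1
p2 O@[6]: -1[5]-1* -2[4]-1 -5[1]-1
p3 X@[5]: -1[4]-1 -2[3]+1* -5[0]+1
p4 O@[3]: -1[2]-1* -2[1]-1
p5 X@[2]: -1[1]-1 -2[0]+1*
p6 O@[0] terminal -1; root [7] d11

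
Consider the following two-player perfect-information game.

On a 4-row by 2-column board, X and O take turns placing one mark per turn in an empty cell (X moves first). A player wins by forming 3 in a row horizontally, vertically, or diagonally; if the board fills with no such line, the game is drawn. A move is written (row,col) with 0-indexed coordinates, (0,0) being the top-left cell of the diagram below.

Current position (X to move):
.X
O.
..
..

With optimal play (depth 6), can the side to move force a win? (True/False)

X winning at [.X/O./../..]: False

[.X/O./../..] X move#1: (0,0):+0/XX/O./../..*, (1,1):+0/.X/OX/../.., (2,0):+0/.X/O./X./.., (2,1):+0/.X/O./.X/.., (3,0):+0/.X/O./../X., (3,1):-1/.X/O./../.X
[XX/O./../..] O move#2: (1,1):+0/XX/OO/../..*, (2,0):+0/XX/O./O./.., (2,1):+0/XX/O./.O/.., (3,0):+0/XX/O./../O., (3,1):+0/XX/O./../.O
[XX/OO/../..] X move#3: (2,0):+0/XX/OO/X./..*, (2,1):+0/XX/OO/.X/.., (3,0):+0/XX/OO/../X., (3,1):+0/XX/OO/../.X
[XX/OO/X./..] O move#4: (2,1):+0/XX/OO/XO/..*, (3,0):+0/XX/OO/X./O., (3,1):+0/XX/OO/X./.O
[XX/OO/XO/..] X move#5: (3,0):-1/XX/OO/XO/X., (3,1):+0/XX/OO/XO/.X*
[XX/OO/XO/.X] O move#6: (3,0):+0/XX/OO/XO/OX*
[XX/OO/XO/OX] end (terminal +0, X#7); searched .X/O./../.. to 6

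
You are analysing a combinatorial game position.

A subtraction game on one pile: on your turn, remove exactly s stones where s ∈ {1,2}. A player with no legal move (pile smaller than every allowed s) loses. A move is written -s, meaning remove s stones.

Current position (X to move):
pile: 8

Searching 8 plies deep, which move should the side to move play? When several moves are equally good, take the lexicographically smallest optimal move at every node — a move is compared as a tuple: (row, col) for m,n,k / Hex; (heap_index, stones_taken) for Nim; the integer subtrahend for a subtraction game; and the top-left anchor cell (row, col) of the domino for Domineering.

p1 X@[8]: -1[7]-1 -2[6]+1*
p2 O@[6]: -1[5]-1* -2[4]-1
p3 X@[5]: -1[4]-1 -2[3]+1*
p4 O@[3]: -1[2]-1* -2[1]-1
p5 X@[2]: -1[1]-1 -2[0]+1*
p6 O@[0] terminal -1; root [8] d8

X's best at [8]: -2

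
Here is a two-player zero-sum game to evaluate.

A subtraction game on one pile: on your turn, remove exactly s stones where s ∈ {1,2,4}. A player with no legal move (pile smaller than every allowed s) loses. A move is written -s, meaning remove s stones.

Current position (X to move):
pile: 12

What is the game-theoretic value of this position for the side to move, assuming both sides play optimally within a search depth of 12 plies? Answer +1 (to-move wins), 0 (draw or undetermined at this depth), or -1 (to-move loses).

[12] X move#1: -1:-1/11*, -2:-1/10, -4:-1/8
[11] O move#2: -1:-1/10, -2:+1/9*, -4:-1/7
[9] X move#3: -1:-1/8*, -2:-1/7, -4:-1/5
[8] O move#4: -1:-1/7, -2:+1/6*, -4:-1/4
[6] X move#5: -1:-1/5*, -2:-1/4, -4:-1/2
[5] O move#6: -1:-1/4, -2:+1/3*, -4:-1/1
[3] X move#7: -1:-1/2*, -2:-1/1
[2] O move#8: -1:-1/1, -2:+1/0*
[0] end (terminal -1, X#9); searched 12 to 12

value(12, X) = -1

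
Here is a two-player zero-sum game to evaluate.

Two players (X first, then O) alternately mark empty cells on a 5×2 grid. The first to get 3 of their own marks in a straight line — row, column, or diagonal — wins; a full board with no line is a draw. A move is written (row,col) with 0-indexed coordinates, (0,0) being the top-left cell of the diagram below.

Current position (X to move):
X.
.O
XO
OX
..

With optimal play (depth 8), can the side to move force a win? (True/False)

ply 1, X at X./.O/XO/OX/.. | (0,1)=+0→XX/.O/XO/OX/..; (1,0)=+1→X./XO/XO/OX/..*; (4,0)=-1→X./.O/XO/OX/X.; (4,1)=-1→X./.O/XO/OX/.X
ply 2: X./XO/XO/OX/.. is terminal -1 (O); from X./.O/XO/OX/.. depth 8

X winning at [X./.O/XO/OX/..]: True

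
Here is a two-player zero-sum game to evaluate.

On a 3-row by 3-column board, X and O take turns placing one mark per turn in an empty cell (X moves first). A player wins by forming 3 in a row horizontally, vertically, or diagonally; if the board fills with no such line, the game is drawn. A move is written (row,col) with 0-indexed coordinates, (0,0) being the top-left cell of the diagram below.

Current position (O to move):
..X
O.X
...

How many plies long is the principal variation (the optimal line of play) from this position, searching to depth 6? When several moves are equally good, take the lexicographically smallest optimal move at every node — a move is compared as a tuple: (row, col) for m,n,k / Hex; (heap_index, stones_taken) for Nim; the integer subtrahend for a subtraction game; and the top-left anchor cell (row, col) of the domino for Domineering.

ply 1, O at ..X/O.X/... | (0,0)=-1→O.X/O.X/...; (0,1)=-1→.OX/O.X/...; (1,1)=-1→..X/OOX/...; (2,0)=-1→..X/O.X/O..; (2,1)=-1→..X/O.X/.O.; (2,2)=+0→..X/O.X/..O*
ply 2, X at ..X/O.X/..O | (0,0)=+0→X.X/O.X/..O*; (0,1)=-1→.XX/O.X/..O; (1,1)=-1→..X/OXX/..O; (2,0)=+0→..X/O.X/X.O; (2,1)=-1→..X/O.X/.XO
ply 3, O at X.X/O.X/..O | (0,1)=+0→XOX/O.X/..O*; (1,1)=-1→X.X/OOX/..O; (2,0)=-1→X.X/O.X/O.O; (2,1)=-1→X.X/O.X/.OO
ply 4, X at XOX/O.X/..O | (1,1)=+0→XOX/OXX/..O*; (2,0)=+0→XOX/O.X/X.O; (2,1)=+0→XOX/O.X/.XO
ply 5, O at XOX/OXX/..O | (2,0)=+0→XOX/OXX/O.O*; (2,1)=-1→XOX/OXX/.OO
ply 6, X at XOX/OXX/O.O | (2,1)=+0→XOX/OXX/OXO*
ply 7: XOX/OXX/OXO is terminal +0 (O); from ..X/O.X/... depth 6

PV length from [..X/O.X/...]: 6 plies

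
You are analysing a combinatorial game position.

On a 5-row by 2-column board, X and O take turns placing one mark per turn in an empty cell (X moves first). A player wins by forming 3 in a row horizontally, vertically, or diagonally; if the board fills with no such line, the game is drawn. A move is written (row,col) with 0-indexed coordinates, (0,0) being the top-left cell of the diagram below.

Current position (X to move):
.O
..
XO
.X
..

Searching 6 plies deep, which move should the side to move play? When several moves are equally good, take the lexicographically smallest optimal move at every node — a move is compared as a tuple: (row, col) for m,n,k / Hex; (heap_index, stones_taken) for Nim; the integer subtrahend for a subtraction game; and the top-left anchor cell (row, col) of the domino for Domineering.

X's best at [.O/../XO/.X/..]: (1,1)

ply 1, X at .O/../XO/.X/.. | (0,0)=-1→XO/../XO/.X/..; (1,0)=-1→.O/X./XO/.X/..; (1,1)=+0→.O/.X/XO/.X/..*; (3,0)=-1→.O/../XO/XX/..; (4,0)=-1→.O/../XO/.X/X.; (4,1)=-1→.O/../XO/.X/.X
ply 2, O at .O/.X/XO/.X/.. | (0,0)=-1→OO/.X/XO/.X/..; (1,0)=+0→.O/OX/XO/.X/..*; (3,0)=+0→.O/.X/XO/OX/..; (4,0)=-1→.O/.X/XO/.X/O.; (4,1)=-1→.O/.X/XO/.X/.O
ply 3, X at .O/OX/XO/.X/.. | (0,0)=+0→XO/OX/XO/.X/..*; (3,0)=+0→.O/OX/XO/XX/..; (4,0)=+0→.O/OX/XO/.X/X.; (4,1)=+0→.O/OX/XO/.X/.X
ply 4, O at XO/OX/XO/.X/.. | (3,0)=+0→XO/OX/XO/OX/..*; (4,0)=+0→XO/OX/XO/.X/O.; (4,1)=+0→XO/OX/XO/.X/.O
ply 5, X at XO/OX/XO/OX/.. | (4,0)=+0→XO/OX/XO/OX/X.*; (4,1)=+0→XO/OX/XO/OX/.X
ply 6, O at XO/OX/XO/OX/X. | (4,1)=+0→XO/OX/XO/OX/XO*
ply 7: XO/OX/XO/OX/XO is terminal +0 (X); from .O/../XO/.X/.. depth 6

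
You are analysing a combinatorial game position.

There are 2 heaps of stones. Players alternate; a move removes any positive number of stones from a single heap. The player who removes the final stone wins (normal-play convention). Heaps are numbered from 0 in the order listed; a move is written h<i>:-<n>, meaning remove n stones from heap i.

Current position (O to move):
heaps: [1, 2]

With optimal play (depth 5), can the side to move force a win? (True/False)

O winning at [(1,2)]: True

ply 1, O at (1,2) | h0:-1=-1→(0,2); h1:-1=+1→(1,1)*; h1:-2=-1→(1,0)
ply 2, X at (1,1) | h0:-1=-1→(0,1)*; h1:-1=-1→(1,0)
ply 3, O at (0,1) | h1:-1=+1→(0,0)*
ply 4: (0,0) is terminal -1 (X); from (1,2) depth 5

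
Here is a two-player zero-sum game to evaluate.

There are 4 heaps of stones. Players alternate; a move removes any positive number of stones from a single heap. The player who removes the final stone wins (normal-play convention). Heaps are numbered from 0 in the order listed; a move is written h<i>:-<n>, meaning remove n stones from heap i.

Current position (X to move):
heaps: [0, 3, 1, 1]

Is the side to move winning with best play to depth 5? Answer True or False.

[(0,3,1,1)] X move#1: h1:-1:-1/(0,2,1,1), h1:-2:-1/(0,1,1,1), h1:-3:+1/(0,0,1,1)*, h2:-1:-1/(0,3,0,1), h3:-1:-1/(0,3,1,0)
[(0,0,1,1)] O move#2: h2:-1:-1/(0,0,0,1)*, h3:-1:-1/(0,0,1,0)
[(0,0,0,1)] X move#3: h3:-1:+1/(0,0,0,0)*
[(0,0,0,0)] end (terminal -1, O#4); searched (0,3,1,1) to 5

X winning at [(0,3,1,1)]: True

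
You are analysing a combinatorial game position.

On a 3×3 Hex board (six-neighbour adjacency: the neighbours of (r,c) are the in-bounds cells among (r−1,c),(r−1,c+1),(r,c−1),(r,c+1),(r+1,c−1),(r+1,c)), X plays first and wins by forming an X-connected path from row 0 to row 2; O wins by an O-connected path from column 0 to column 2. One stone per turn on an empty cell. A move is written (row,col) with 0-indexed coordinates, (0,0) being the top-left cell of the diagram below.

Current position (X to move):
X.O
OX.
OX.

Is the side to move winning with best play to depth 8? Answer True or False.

ply 1, X at X.O/OX./OX. | (0,1)=+1→XXO/OX./OX.*; (1,2)=-1→X.O/OXX/OX.; (2,2)=-1→X.O/OX./OXX
ply 2: XXO/OX./OX. is terminal -1 (O); from X.O/OX./OX. depth 8

X winning at [X.O/OX./OX.]: True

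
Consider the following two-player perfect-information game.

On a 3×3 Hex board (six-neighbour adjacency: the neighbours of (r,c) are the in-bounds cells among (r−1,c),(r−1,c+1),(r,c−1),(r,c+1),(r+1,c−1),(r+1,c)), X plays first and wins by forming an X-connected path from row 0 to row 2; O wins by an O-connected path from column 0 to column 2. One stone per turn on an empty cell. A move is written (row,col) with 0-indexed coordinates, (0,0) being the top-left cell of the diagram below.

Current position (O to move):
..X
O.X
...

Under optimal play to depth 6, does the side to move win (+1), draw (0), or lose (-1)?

value(..X/O.X/..., O) = -1

[..X/O.X/...] O move#1: (0,0):-1/O.X/O.X/...*, (0,1):-1/.OX/O.X/..., (1,1):-1/..X/OOX/..., (2,0):-1/..X/O.X/O.., (2,1):-1/..X/O.X/.O., (2,2):-1/..X/O.X/..O
[O.X/O.X/...] X move#2: (0,1):+1/OXX/O.X/...*, (1,1):+1/O.X/OXX/..., (2,0):+1/O.X/O.X/X.., (2,1):+1/O.X/O.X/.X., (2,2):+1/O.X/O.X/..X
[OXX/O.X/...] O move#3: (1,1):-1/OXX/OOX/...*, (2,0):-1/OXX/O.X/O.., (2,1):-1/OXX/O.X/.O., (2,2):-1/OXX/O.X/..O
[OXX/OOX/...] X move#4: (2,0):+1/OXX/OOX/X..*, (2,1):+1/OXX/OOX/.X., (2,2):+1/OXX/OOX/..X
[OXX/OOX/X..] O move#5: (2,1):-1/OXX/OOX/XO.*, (2,2):-1/OXX/OOX/X.O
[OXX/OOX/XO.] X move#6: (2,2):+1/OXX/OOX/XOX*
[OXX/OOX/XOX] end (terminal -1, O#7); searched ..X/O.X/... to 6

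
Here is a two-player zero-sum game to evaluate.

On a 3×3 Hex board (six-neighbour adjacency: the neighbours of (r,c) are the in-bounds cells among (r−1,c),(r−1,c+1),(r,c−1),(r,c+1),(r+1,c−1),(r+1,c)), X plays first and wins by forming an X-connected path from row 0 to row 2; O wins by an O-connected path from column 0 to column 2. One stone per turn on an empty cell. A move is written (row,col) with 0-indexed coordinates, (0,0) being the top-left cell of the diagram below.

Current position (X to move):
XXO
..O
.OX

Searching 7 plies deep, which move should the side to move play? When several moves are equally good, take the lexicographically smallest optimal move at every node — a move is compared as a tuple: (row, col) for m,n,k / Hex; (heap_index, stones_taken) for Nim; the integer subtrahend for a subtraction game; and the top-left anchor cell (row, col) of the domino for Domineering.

p1 X@[XXO/..O/.OX]: (1,0)[XXO/X.O/.OX]-1 (1,1)[XXO/.XO/.OX]-1 (2,0)[XXO/..O/XOX]+1*
p2 O@[XXO/..O/XOX]: (1,0)[XXO/O.O/XOX]-1* (1,1)[XXO/.OO/XOX]-1
p3 X@[XXO/O.O/XOX]: (1,1)[XXO/OXO/XOX]+1*
p4 O@[XXO/OXO/XOX] terminal -1; root [XXO/..O/.OX] d7

X's best at [XXO/..O/.OX]: (2,0)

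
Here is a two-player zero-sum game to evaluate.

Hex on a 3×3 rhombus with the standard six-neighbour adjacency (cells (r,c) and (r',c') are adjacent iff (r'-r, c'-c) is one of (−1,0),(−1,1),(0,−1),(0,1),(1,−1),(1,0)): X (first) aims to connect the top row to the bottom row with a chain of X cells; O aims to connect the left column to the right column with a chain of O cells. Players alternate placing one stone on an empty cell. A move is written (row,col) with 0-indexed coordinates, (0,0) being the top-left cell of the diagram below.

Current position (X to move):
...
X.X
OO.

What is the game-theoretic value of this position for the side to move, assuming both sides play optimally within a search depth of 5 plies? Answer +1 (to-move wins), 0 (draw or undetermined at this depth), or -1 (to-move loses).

[.../X.X/OO.] X move#1: (0,0):-1/X../X.X/OO., (0,1):-1/.X./X.X/OO., (0,2):-1/..X/X.X/OO., (1,1):-1/.../XXX/OO., (2,2):+1/.../X.X/OOX*
[.../X.X/OOX] O move#2: (0,0):-1/O../X.X/OOX*, (0,1):-1/.O./X.X/OOX, (0,2):-1/..O/X.X/OOX, (1,1):-1/.../XOX/OOX
[O../X.X/OOX] X move#3: (0,1):+1/OX./X.X/OOX*, (0,2):+1/O.X/X.X/OOX, (1,1):+1/O../XXX/OOX
[OX./X.X/OOX] O move#4: (0,2):-1/OXO/X.X/OOX*, (1,1):-1/OX./XOX/OOX
[OXO/X.X/OOX] X move#5: (1,1):+1/OXO/XXX/OOX*
[OXO/XXX/OOX] end (terminal -1, O#6); searched .../X.X/OO. to 5

value(.../X.X/OO., X) = +1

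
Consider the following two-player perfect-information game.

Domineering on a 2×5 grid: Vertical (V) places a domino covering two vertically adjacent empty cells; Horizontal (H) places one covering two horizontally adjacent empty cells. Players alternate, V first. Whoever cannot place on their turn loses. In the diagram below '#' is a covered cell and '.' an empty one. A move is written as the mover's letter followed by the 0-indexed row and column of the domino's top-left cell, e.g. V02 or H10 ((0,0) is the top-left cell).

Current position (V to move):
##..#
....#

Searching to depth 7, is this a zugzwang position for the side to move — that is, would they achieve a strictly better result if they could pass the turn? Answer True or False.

ply 1, V at ##..#/....# | V02=+1→###.#/..#.#*; V03=-1→##.##/...##
ply 2, H at ###.#/..#.# | H10=-1→###.#/###.#*
ply 3, V at ###.#/###.# | V03=+1→#####/#####*
ply 4: #####/##### is terminal -1 (H); from ##..#/....# depth 7
if V skipped the turn, H would face:
~ ply 1, H at ##..#/....# | H02=+1→#####/....#*; H10=-1→##..#/##..#; H11=-1→##..#/.##.#; H12=+1→##..#/..###
~ ply 2: #####/....# is terminal -1 (V); from ##..#/....# depth 7
compare (V): move=+1 vs pass=-1

zugzwang(##..#/....#, V) = False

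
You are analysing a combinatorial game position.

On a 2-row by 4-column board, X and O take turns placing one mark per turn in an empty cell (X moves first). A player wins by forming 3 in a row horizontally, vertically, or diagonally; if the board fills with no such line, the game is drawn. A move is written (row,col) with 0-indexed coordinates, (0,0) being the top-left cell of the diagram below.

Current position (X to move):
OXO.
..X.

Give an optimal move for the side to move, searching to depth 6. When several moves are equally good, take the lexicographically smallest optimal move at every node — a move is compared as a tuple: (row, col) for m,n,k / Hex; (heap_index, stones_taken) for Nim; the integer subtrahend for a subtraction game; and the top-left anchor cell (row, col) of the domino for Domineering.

p1 X@[OXO./..X.]: (0,3)[OXOX/..X.]+0 (1,0)[OXO./X.X.]+0 (1,1)[OXO./.XX.]+1* (1,3)[OXO./..XX]+0
p2 O@[OXO./.XX.]: (0,3)[OXOO/.XX.]-1* (1,0)[OXO./OXX.]-1 (1,3)[OXO./.XXO]-1
p3 X@[OXOO/.XX.]: (1,0)[OXOO/XXX.]+1* (1,3)[OXOO/.XXX]+1
p4 O@[OXOO/XXX.] terminal -1; root [OXO./..X.] d6

X's best at [OXO./..X.]: (1,1)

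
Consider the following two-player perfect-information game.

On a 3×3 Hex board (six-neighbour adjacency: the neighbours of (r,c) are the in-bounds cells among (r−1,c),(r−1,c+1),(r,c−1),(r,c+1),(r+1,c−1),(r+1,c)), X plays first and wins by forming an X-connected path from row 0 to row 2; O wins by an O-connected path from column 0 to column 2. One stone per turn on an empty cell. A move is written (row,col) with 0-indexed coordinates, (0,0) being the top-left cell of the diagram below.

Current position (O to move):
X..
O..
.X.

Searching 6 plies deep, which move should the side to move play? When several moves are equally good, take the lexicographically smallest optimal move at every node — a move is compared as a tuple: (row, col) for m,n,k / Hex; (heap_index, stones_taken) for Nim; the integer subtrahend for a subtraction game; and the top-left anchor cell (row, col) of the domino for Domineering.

O's best at [X../O../.X.]: (0,2)

p1 O@[X../O../.X.]: (0,1)[XO./O../.X.]-1 (0,2)[X.O/O../.X.]+1* (1,1)[X../OO./.X.]+1 (1,2)[X../O.O/.X.]-1 (2,0)[X../O../OX.]-1 (2,2)[X../O../.XO]-1
p2 X@[X.O/O../.X.]: (0,1)[XXO/O../.X.]-1* (1,1)[X.O/OX./.X.]-1 (1,2)[X.O/O.X/.X.]-1 (2,0)[X.O/O../XX.]-1 (2,2)[X.O/O../.XX]-1
p3 O@[XXO/O../.X.]: (1,1)[XXO/OO./.X.]+1* (1,2)[XXO/O.O/.X.]-1 (2,0)[XXO/O../OX.]-1 (2,2)[XXO/O../.XO]-1
p4 X@[XXO/OO./.X.] terminal -1; root [X../O../.X.] d6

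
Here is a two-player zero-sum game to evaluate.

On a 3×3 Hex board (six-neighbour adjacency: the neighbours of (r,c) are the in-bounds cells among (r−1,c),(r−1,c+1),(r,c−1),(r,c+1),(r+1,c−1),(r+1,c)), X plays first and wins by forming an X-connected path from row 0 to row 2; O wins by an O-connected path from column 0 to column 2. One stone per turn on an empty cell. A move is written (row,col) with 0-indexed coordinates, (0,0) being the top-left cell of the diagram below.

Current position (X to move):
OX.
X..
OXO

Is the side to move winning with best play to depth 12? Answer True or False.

X winning at [OX./X../OXO]: True

ply 1, X at OX./X../OXO | (0,2)=+1→OXX/X../OXO*; (1,1)=+1→OX./XX./OXO; (1,2)=+1→OX./X.X/OXO
ply 2, O at OXX/X../OXO | (1,1)=-1→OXX/XO./OXO*; (1,2)=-1→OXX/X.O/OXO
ply 3, X at OXX/XO./OXO | (1,2)=+1→OXX/XOX/OXO*
ply 4: OXX/XOX/OXO is terminal -1 (O); from OX./X../OXO depth 12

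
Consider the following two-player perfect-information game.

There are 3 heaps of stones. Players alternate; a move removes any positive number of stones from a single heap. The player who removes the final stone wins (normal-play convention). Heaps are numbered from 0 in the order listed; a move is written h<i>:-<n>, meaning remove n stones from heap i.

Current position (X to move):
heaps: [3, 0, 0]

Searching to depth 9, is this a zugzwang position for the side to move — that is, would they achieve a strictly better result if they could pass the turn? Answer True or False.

zugzwang((3,0,0), X) = False

[(3,0,0)] X move#1: h0:-1:-1/(2,0,0), h0:-2:-1/(1,0,0), h0:-3:+1/(0,0,0)*
[(0,0,0)] end (terminal -1, O#2); searched (3,0,0) to 9
suppose X passes — search the same position with O to move:
pass> [(3,0,0)] O move#1: h0:-1:-1/(2,0,0), h0:-2:-1/(1,0,0), h0:-3:+1/(0,0,0)*
pass> [(0,0,0)] end (terminal -1, X#2); searched (3,0,0) to 9
for X: play +1, pass -1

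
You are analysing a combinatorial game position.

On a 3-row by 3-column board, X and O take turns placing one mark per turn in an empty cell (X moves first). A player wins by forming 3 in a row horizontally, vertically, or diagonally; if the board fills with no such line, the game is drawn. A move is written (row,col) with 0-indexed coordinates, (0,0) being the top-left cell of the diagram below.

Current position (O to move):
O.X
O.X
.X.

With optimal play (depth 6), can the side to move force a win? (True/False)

O winning at [O.X/O.X/.X.]: True

ply 1, O at O.X/O.X/.X. | (0,1)=-1→OOX/O.X/.X.; (1,1)=-1→O.X/OOX/.X.; (2,0)=+1→O.X/O.X/OX.*; (2,2)=+1→O.X/O.X/.XO
ply 2: O.X/O.X/OX. is terminal -1 (X); from O.X/O.X/.X. depth 6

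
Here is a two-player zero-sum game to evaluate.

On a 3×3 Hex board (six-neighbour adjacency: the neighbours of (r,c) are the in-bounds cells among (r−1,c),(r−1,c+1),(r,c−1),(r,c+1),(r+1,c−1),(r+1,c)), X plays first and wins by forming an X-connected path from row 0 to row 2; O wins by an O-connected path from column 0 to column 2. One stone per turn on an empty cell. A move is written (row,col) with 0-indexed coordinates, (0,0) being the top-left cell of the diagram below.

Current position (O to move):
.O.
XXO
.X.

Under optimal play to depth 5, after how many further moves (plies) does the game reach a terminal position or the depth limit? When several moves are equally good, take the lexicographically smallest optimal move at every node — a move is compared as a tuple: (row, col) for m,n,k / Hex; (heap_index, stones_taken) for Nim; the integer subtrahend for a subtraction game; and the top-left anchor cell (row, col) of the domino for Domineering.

ply 1, O at .O./XXO/.X. | (0,0)=-1→OO./XXO/.X.*; (0,2)=-1→.OO/XXO/.X.; (2,0)=-1→.O./XXO/OX.; (2,2)=-1→.O./XXO/.XO
ply 2, X at OO./XXO/.X. | (0,2)=+1→OOX/XXO/.X.*; (2,0)=-1→OO./XXO/XX.; (2,2)=-1→OO./XXO/.XX
ply 3: OOX/XXO/.X. is terminal -1 (O); from .O./XXO/.X. depth 5

PV length from [.O./XXO/.X.]: 2 plies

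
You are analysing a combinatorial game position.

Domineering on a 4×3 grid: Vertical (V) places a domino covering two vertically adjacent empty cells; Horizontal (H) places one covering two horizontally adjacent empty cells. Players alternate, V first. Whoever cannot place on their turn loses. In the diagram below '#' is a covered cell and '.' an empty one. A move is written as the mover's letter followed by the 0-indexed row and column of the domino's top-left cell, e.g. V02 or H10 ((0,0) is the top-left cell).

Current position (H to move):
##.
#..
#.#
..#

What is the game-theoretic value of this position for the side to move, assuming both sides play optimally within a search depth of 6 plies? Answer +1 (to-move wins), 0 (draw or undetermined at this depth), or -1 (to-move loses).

value(##./#../#.#/..#, H) = -1

p1 H@[##./#../#.#/..#]: H11[##./###/#.#/..#]-1* H30[##./#../#.#/###]-1
p2 V@[##./###/#.#/..#]: V21[##./###/###/.##]+1*
p3 H@[##./###/###/.##] terminal -1; root [##./#../#.#/..#] d6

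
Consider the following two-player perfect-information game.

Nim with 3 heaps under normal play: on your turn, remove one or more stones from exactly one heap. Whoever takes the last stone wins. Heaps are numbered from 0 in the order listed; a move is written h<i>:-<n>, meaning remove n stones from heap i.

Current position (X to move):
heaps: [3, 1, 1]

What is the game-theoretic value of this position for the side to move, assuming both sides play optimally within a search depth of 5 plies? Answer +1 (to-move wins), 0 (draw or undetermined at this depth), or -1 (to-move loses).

value((3,1,1), X) = +1

p1 X@[(3,1,1)]: h0:-1[(2,1,1)]-1 h0:-2[(1,1,1)]-1 h0:-3[(0,1,1)]+1* h1:-1[(3,0,1)]-1 h2:-1[(3,1,0)]-1
p2 O@[(0,1,1)]: h1:-1[(0,0,1)]-1* h2:-1[(0,1,0)]-1
p3 X@[(0,0,1)]: h2:-1[(0,0,0)]+1*
p4 O@[(0,0,0)] terminal -1; root [(3,1,1)] d5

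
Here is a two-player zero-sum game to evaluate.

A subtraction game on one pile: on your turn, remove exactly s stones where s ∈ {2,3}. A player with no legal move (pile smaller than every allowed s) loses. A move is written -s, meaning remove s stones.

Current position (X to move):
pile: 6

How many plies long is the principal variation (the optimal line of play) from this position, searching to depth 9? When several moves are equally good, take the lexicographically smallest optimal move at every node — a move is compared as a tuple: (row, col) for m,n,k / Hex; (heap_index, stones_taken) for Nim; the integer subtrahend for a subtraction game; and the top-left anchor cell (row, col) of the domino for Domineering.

PV length from [6]: 2 plies

p1 X@[6]: -2[4]-1* -3[3]-1
p2 O@[4]: -2[2]-1 -3[1]+1*
p3 X@[1] terminal -1; root [6] d9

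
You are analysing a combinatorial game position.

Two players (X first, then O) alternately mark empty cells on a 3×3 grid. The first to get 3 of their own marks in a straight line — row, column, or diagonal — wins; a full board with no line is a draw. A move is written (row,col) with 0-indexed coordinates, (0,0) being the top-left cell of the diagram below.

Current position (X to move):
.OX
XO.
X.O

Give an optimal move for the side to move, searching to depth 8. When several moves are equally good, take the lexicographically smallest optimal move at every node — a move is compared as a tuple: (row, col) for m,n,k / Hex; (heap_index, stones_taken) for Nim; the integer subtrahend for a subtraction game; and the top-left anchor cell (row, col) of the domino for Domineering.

X's best at [.OX/XO./X.O]: (0,0)

ply 1, X at .OX/XO./X.O | (0,0)=+1→XOX/XO./X.O*; (1,2)=-1→.OX/XOX/X.O; (2,1)=-1→.OX/XO./XXO
ply 2: XOX/XO./X.O is terminal -1 (O); from .OX/XO./X.O depth 8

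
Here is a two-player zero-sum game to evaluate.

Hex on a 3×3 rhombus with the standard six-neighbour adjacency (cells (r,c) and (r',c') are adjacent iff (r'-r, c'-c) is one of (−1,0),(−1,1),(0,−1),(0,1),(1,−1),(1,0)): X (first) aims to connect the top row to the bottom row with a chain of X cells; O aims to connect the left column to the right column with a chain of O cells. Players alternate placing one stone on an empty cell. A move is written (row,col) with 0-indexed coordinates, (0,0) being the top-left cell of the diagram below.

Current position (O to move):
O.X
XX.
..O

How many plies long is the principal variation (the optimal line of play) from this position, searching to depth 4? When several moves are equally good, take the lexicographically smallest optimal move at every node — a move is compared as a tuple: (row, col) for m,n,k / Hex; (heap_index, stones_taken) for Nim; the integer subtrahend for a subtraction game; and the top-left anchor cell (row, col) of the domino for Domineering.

PV length from [O.X/XX./..O]: 4 plies

p1 O@[O.X/XX./..O]: (0,1)[OOX/XX./..O]-1* (1,2)[O.X/XXO/..O]-1 (2,0)[O.X/XX./O.O]-1 (2,1)[O.X/XX./.OO]-1
p2 X@[OOX/XX./..O]: (1,2)[OOX/XXX/..O]+1* (2,0)[OOX/XX./X.O]+1 (2,1)[OOX/XX./.XO]+1
p3 O@[OOX/XXX/..O]: (2,0)[OOX/XXX/O.O]-1* (2,1)[OOX/XXX/.OO]-1
p4 X@[OOX/XXX/O.O]: (2,1)[OOX/XXX/OXO]+1*
p5 O@[OOX/XXX/OXO] terminal -1; root [O.X/XX./..O] d4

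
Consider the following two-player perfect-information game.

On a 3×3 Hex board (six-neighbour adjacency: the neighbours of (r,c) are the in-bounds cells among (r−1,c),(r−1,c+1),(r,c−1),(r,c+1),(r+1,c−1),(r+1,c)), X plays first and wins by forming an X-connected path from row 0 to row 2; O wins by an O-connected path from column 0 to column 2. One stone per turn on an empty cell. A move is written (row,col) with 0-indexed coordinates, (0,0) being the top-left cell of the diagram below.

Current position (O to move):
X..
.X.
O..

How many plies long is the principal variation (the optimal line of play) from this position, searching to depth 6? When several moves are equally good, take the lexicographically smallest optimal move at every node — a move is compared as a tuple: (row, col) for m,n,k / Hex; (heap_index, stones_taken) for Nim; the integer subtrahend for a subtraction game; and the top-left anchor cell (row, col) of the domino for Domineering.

[X../.X./O..] O move#1: (0,1):-1/XO./.X./O.., (0,2):-1/X.O/.X./O.., (1,0):-1/X../OX./O.., (1,2):-1/X../.XO/O.., (2,1):+1/X../.X./OO.*, (2,2):-1/X../.X./O.O
[X../.X./OO.] X move#2: (0,1):-1/XX./.X./OO.*, (0,2):-1/X.X/.X./OO., (1,0):-1/X../XX./OO., (1,2):-1/X../.XX/OO., (2,2):-1/X../.X./OOX
[XX./.X./OO.] O move#3: (0,2):+1/XXO/.X./OO.*, (1,0):+1/XX./OX./OO., (1,2):+1/XX./.XO/OO., (2,2):+1/XX./.X./OOO
[XXO/.X./OO.] X move#4: (1,0):-1/XXO/XX./OO.*, (1,2):-1/XXO/.XX/OO., (2,2):-1/XXO/.X./OOX
[XXO/XX./OO.] O move#5: (1,2):+1/XXO/XXO/OO.*, (2,2):+1/XXO/XX./OOO
[XXO/XXO/OO.] end (terminal -1, X#6); searched X../.X./O.. to 6

PV length from [X../.X./O..]: 5 plies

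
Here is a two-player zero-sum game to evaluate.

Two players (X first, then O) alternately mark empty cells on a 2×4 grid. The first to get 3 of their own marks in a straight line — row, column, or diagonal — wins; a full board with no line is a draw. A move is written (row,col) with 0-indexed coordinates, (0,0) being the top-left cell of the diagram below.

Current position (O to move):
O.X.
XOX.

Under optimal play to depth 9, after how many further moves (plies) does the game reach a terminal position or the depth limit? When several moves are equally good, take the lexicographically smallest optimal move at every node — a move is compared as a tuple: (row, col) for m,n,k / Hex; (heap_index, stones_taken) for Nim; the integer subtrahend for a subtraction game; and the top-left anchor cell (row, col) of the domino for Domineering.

PV length from [O.X./XOX.]: 3 plies

ply 1, O at O.X./XOX. | (0,1)=+0→OOX./XOX.*; (0,3)=+0→O.XO/XOX.; (1,3)=+0→O.X./XOXO
ply 2, X at OOX./XOX. | (0,3)=+0→OOXX/XOX.*; (1,3)=+0→OOX./XOXX
ply 3, O at OOXX/XOX. | (1,3)=+0→OOXX/XOXO*
ply 4: OOXX/XOXO is terminal +0 (X); from O.X./XOX. depth 9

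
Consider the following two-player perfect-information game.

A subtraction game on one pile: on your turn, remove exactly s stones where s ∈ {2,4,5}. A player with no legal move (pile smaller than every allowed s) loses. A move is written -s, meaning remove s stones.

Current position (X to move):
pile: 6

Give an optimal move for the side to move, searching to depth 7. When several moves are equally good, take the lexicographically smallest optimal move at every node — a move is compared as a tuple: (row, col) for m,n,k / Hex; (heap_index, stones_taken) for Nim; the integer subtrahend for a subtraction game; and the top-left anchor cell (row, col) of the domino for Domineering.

[6] X move#1: -2:-1/4, -4:-1/2, -5:+1/1*
[1] end (terminal -1, O#2); searched 6 to 7

X's best at [6]: -5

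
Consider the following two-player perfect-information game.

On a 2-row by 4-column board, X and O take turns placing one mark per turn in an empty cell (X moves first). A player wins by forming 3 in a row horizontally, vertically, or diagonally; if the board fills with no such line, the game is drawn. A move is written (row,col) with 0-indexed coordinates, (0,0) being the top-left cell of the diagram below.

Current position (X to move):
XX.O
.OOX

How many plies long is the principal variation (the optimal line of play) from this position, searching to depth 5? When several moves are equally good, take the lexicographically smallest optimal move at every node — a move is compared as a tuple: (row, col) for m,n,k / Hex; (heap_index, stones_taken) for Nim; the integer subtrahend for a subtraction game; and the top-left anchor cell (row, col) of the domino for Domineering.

[XX.O/.OOX] X move#1: (0,2):+1/XXXO/.OOX*, (1,0):+0/XX.O/XOOX
[XXXO/.OOX] end (terminal -1, O#2); searched XX.O/.OOX to 5

PV length from [XX.O/.OOX]: 1 ply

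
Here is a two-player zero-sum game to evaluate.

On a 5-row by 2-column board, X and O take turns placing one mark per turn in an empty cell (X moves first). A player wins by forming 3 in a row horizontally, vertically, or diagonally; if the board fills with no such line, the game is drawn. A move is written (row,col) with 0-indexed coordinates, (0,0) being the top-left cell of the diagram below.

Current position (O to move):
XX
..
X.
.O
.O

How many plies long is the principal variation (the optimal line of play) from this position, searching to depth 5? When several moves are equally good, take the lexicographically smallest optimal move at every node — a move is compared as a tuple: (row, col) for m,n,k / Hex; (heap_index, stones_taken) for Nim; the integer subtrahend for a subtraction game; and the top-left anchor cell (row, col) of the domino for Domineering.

[XX/../X./.O/.O] O move#1: (1,0):+0/XX/O./X./.O/.O, (1,1):-1/XX/.O/X./.O/.O, (2,1):+1/XX/../XO/.O/.O*, (3,0):-1/XX/../X./OO/.O, (4,0):-1/XX/../X./.O/OO
[XX/../XO/.O/.O] end (terminal -1, X#2); searched XX/../X./.O/.O to 5

PV length from [XX/../X./.O/.O]: 1 ply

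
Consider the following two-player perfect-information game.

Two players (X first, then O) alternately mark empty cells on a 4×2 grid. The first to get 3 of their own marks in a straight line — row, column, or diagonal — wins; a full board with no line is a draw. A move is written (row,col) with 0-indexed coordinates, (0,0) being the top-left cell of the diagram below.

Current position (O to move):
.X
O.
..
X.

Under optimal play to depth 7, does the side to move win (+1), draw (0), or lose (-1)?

p1 O@[.X/O./../X.]: (0,0)[OX/O./../X.]+0* (1,1)[.X/OO/../X.]+0 (2,0)[.X/O./O./X.]+0 (2,1)[.X/O./.O/X.]+0 (3,1)[.X/O./../XO]+0
p2 X@[OX/O./../X.]: (1,1)[OX/OX/../X.]-1 (2,0)[OX/O./X./X.]+0* (2,1)[OX/O./.X/X.]-1 (3,1)[OX/O./../XX]-1
p3 O@[OX/O./X./X.]: (1,1)[OX/OO/X./X.]+0* (2,1)[OX/O./XO/X.]+0 (3,1)[OX/O./X./XO]+0
p4 X@[OX/OO/X./X.]: (2,1)[OX/OO/XX/X.]+0* (3,1)[OX/OO/X./XX]+0
p5 O@[OX/OO/XX/X.]: (3,1)[OX/OO/XX/XO]+0*
p6 X@[OX/OO/XX/XO] terminal +0; root [.X/O./../X.] d7

value(.X/O./../X., O) = 0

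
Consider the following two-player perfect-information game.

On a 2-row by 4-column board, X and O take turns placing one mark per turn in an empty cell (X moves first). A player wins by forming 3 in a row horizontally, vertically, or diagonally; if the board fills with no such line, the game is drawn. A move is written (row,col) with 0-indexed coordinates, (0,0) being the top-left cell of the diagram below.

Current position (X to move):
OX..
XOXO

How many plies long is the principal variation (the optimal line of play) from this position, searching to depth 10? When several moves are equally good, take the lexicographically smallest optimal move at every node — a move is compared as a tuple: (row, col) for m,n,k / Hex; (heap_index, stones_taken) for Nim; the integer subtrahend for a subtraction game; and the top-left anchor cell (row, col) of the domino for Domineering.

ply 1, X at OX../XOXO | (0,2)=+0→OXX./XOXO*; (0,3)=+0→OX.X/XOXO
ply 2, O at OXX./XOXO | (0,3)=+0→OXXO/XOXO*
ply 3: OXXO/XOXO is terminal +0 (X); from OX../XOXO depth 10

PV length from [OX../XOXO]: 2 plies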